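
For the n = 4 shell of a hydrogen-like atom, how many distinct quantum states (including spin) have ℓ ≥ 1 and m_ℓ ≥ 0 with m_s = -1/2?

The n = 4 shell has ℓ = 0 through 3; check each.
Contributions: ℓ=1 → 2; ℓ=2 → 3; ℓ=3 → 4.
Orbitals: 2 + 3 + 4 = 9. With m_s fixed to a single value there is one state per orbital, giving 9 states.

9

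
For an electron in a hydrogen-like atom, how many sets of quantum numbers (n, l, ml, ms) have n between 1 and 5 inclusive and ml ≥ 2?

Per-shell orbital counts meeting the constraint:
n=3 → 1; n=4 → 3; n=5 → 6.
Orbitals: 1 + 3 + 6 = 10. Including both spin states (ms = ±1/2) gives 2 × 10 = 20 states.

20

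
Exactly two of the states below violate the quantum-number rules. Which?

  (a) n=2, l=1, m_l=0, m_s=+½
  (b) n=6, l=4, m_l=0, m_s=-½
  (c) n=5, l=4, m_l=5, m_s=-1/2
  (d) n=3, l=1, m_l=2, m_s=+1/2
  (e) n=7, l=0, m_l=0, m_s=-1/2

(c) has |m_l| = 5 > l = 4, violating −l ≤ m_l ≤ l.
(d) has |m_l| = 2 > l = 1, violating −l ≤ m_l ≤ l.
The remaining sets (a), (b), (e) satisfy all four rules.

(c) and (d)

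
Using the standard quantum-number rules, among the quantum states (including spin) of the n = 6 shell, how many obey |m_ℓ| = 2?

16

Orbitals with |m_ℓ| = 2, by ℓ: ℓ=2 → 2; ℓ=3 → 2; ℓ=4 → 2; ℓ=5 → 2.
Orbitals: 2 + 2 + 2 + 2 = 8. Each orbital carries two spin states, so 8 × 2 = 16 states.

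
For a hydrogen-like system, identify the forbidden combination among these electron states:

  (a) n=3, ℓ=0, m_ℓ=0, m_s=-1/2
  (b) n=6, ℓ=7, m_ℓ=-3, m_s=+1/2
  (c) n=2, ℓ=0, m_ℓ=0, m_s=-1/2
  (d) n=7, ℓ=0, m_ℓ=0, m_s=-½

(b)

(b) has ℓ = 7 ≥ n = 6, violating 0 ≤ ℓ ≤ n−1.
The remaining sets (a), (c), (d) satisfy all four rules.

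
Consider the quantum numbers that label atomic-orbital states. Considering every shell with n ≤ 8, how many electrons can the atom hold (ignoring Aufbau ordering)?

Total orbitals = 1² + 2² + 3² + 4² + 5² + 6² + 7² + 8² = 204. Doubling for spin gives 408 electrons.

408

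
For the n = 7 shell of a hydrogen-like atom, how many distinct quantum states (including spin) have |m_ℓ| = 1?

24

For n = 7, ℓ ranges over 0 … 6.
The (ℓ, m_ℓ) pairs meeting |m_ℓ| = 1 give: ℓ=1 → 2; ℓ=2 → 2; ℓ=3 → 2; ℓ=4 → 2; ℓ=5 → 2; ℓ=6 → 2.
Orbitals: 2 + 2 + 2 + 2 + 2 + 2 = 12. Each orbital carries two spin states, so 12 × 2 = 24 states.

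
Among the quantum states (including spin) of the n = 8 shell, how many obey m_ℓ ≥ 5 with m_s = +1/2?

6

The n = 8 shell has ℓ = 0 through 7; check each.
The (ℓ, m_ℓ) pairs meeting m_ℓ ≥ 5 give: ℓ=5 → 1; ℓ=6 → 2; ℓ=7 → 3.
Orbitals: 1 + 2 + 3 = 6. With m_s fixed to a single value there is one state per orbital, giving 6 states.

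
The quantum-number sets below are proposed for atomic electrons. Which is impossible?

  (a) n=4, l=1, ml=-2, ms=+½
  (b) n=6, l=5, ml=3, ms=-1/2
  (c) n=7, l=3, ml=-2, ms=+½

(a) has |ml| = 2 > l = 1, violating −l ≤ ml ≤ l.
The remaining sets (b), (c) satisfy all four rules.

(a)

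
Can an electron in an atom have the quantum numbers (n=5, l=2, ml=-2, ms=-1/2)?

Allowed

n = 5 is a positive integer. l = 2 satisfies 0 ≤ l ≤ n−1 = 4. ml = -2 lies in the range −l … +l (here −2 … 2). ms = -1/2 is one of ±1/2.
All four constraints are satisfied.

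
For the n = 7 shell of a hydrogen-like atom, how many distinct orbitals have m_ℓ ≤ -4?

6

With n = 7 the allowed ℓ are 0, 1, …, 6.
Orbitals with m_ℓ ≤ -4, by ℓ: ℓ=4 → 1; ℓ=5 → 2; ℓ=6 → 3.
Total orbitals: 1 + 2 + 3 = 6.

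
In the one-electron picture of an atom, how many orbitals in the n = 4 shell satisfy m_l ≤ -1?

6

With n = 4 the allowed l are 0, 1, …, 3.
Per l-value: l=1 → 1; l=2 → 2; l=3 → 3.
Total orbitals: 1 + 2 + 3 = 6.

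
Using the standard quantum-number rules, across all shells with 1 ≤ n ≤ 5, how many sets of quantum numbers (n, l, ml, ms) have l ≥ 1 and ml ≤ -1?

40

Treat each shell separately and count matching orbitals:
n=2 → 1; n=3 → 3; n=4 → 6; n=5 → 10.
Orbitals: 1 + 3 + 6 + 10 = 20. Including both spin states (ms = ±1/2) gives 2 × 20 = 40 states.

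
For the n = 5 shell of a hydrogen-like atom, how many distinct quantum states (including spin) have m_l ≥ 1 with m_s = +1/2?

10

For n = 5, l ranges over 0 … 4.
Per l-value: l=1 → 1; l=2 → 2; l=3 → 3; l=4 → 4.
Orbitals: 1 + 2 + 3 + 4 = 10. With m_s fixed to a single value there is one state per orbital, giving 10 states.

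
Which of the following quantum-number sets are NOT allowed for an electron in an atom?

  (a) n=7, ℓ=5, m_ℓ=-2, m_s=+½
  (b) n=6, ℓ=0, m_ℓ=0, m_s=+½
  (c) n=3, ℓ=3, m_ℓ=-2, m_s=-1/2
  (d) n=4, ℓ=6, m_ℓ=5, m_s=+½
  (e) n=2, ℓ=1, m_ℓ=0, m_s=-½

(c) and (d)

(c) has ℓ = 3 ≥ n = 3, violating 0 ≤ ℓ ≤ n−1.
(d) has ℓ = 6 ≥ n = 4, violating 0 ≤ ℓ ≤ n−1.
The remaining sets (a), (b), (e) satisfy all four rules.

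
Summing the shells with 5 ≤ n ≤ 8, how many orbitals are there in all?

Shell n has n² orbitals: 5²=25 + 6²=36 + 7²=49 + 8²=64 = 174 orbitals.

174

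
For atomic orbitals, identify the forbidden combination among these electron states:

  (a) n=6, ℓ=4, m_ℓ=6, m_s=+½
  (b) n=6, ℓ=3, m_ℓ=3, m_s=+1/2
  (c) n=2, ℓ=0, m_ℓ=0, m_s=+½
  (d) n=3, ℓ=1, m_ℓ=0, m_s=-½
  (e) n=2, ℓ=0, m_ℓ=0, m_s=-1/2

(a)

(a) has |m_ℓ| = 6 > ℓ = 4, violating −ℓ ≤ m_ℓ ≤ ℓ.
The remaining sets (b), (c), (d), (e) satisfy all four rules.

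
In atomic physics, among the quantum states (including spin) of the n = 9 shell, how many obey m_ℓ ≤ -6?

Go through ℓ = 0, …, 8 (the values permitted for n = 9).
Contributions: ℓ=6 → 1; ℓ=7 → 2; ℓ=8 → 3.
Orbitals: 1 + 2 + 3 = 6. Each orbital carries two spin states, so 6 × 2 = 12 states.

12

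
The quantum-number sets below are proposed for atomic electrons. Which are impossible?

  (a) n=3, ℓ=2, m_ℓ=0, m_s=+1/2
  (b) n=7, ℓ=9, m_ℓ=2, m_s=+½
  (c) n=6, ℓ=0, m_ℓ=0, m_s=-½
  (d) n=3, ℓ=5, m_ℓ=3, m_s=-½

(b) and (d)

(b) has ℓ = 9 ≥ n = 7, violating 0 ≤ ℓ ≤ n−1.
(d) has ℓ = 5 ≥ n = 3, violating 0 ≤ ℓ ≤ n−1.
The remaining sets (a), (c) satisfy all four rules.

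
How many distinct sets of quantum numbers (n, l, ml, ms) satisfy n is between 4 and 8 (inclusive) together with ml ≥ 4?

40

Go shell by shell, enumerating (l, ml) with ml ≥ 4:
n=5 → 1; n=6 → 3; n=7 → 6; n=8 → 10.
Orbitals: 1 + 3 + 6 + 10 = 20. Including both spin states (ms = ±1/2) gives 2 × 20 = 40 states.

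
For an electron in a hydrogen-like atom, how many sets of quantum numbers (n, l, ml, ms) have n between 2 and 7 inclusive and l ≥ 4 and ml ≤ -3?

Count contributing orbitals for each principal shell:
n=5 → 2; n=6 → 5; n=7 → 9.
Orbitals: 2 + 5 + 9 = 16. Including both spin states (ms = ±1/2) gives 2 × 16 = 32 states.

32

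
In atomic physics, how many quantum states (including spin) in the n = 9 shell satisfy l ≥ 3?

Orbitals with l ≥ 3, by l: l=3 → 7; l=4 → 9; l=5 → 11; l=6 → 13; l=7 → 15; l=8 → 17.
Orbitals: 7 + 9 + 11 + 13 + 15 + 17 = 72. Each orbital carries two spin states, so 72 × 2 = 144 states.

144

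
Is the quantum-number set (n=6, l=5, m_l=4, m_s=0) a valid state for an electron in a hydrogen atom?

The spin quantum number for an electron can only be m_s = +1/2 or −1/2; m_s = 0 is not one of those.

Not allowed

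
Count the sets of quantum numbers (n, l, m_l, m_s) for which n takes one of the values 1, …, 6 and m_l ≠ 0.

140

For each n in the range, tally the orbitals obeying m_l ≠ 0:
n=2 → 2; n=3 → 6; n=4 → 12; n=5 → 20; n=6 → 30.
Orbitals: 2 + 6 + 12 + 20 + 30 = 70. Including both spin states (m_s = ±1/2) gives 2 × 70 = 140 states.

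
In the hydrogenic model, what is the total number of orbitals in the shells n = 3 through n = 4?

Shell n has n² orbitals: 3²=9 + 4²=16 = 25 orbitals.

25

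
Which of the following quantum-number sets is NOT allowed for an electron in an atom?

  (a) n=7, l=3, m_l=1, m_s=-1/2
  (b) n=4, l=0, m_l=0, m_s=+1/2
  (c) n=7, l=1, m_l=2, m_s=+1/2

(c) has |m_l| = 2 > l = 1, violating −l ≤ m_l ≤ l.
The remaining sets (a), (b) satisfy all four rules.

(c)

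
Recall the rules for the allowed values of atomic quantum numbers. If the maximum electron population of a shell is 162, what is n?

2n² = 162 ⇒ n² = 81 ⇒ n = 9.

n = 9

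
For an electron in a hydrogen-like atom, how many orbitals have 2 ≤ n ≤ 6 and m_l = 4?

3

Work shell by shell — for each n, count the (l, m_l) pairs that satisfy m_l = 4:
n=5 → 1; n=6 → 2.
Total orbitals: 1 + 2 = 3.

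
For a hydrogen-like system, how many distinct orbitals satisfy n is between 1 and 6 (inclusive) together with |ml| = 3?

For each n in the range, tally the orbitals obeying |ml| = 3:
n=4 → 2; n=5 → 4; n=6 → 6.
Total orbitals: 2 + 4 + 6 = 12.

12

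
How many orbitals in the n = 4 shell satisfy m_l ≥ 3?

1

The n = 4 shell has l = 0 through 3; check each.
Contributions: l=3 → 1.
Total orbitals: 1.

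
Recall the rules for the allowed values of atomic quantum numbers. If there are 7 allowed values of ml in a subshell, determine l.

l = 3 (f)

ml ranges over 2l+1 integers, so 2l+1 = 7 ⇒ l = 3.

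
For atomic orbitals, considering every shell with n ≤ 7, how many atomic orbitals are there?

140

Total orbitals = 1² + 2² + 3² + 4² + 5² + 6² + 7² = 140.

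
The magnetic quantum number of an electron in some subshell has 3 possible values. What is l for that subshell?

l = 1 (p)

m_l ranges over 2l+1 integers, so 2l+1 = 3 ⇒ l = 1.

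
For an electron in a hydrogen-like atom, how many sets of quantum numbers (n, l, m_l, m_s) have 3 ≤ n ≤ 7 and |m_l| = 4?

Per-shell orbital counts meeting the constraint:
n=5 → 2; n=6 → 4; n=7 → 6.
Orbitals: 2 + 4 + 6 = 12. Including both spin states (m_s = ±1/2) gives 2 × 12 = 24 states.

24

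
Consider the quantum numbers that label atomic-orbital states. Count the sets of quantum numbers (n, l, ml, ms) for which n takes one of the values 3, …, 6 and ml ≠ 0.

Go shell by shell, enumerating (l, ml) with ml ≠ 0:
n=3 → 6; n=4 → 12; n=5 → 20; n=6 → 30.
Orbitals: 6 + 12 + 20 + 30 = 68. Including both spin states (ms = ±1/2) gives 2 × 68 = 136 states.

136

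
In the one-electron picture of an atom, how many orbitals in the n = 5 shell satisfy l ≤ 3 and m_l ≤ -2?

3

Go through l = 0, …, 4 (the values permitted for n = 5).
Orbitals with l ≤ 3 and m_l ≤ -2, by l: l=2 → 1; l=3 → 2.
Total orbitals: 1 + 2 = 3.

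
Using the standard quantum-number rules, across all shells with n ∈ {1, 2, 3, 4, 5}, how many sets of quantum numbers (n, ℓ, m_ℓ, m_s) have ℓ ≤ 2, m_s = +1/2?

Work shell by shell — for each n, count the (ℓ, m_ℓ) pairs that satisfy ℓ ≤ 2:
n=1 → 1; n=2 → 4; n=3 → 9; n=4 → 9; n=5 → 9.
Orbitals: 1 + 4 + 9 + 9 + 9 = 32. With m_s fixed to +1/2 there is one state per orbital, so 32 states.

32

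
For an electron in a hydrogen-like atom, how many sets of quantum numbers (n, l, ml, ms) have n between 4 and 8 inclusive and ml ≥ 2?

110

Go shell by shell, enumerating (l, ml) with ml ≥ 2:
n=4 → 3; n=5 → 6; n=6 → 10; n=7 → 15; n=8 → 21.
Orbitals: 3 + 6 + 10 + 15 + 21 = 55. Including both spin states (ms = ±1/2) gives 2 × 55 = 110 states.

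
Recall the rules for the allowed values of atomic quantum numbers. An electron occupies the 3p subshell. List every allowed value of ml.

-1, 0, 1

The 3p subshell has l = 1, and ml takes every integer from −l to +l. With l = 1 that gives the 3 values -1, 0, 1.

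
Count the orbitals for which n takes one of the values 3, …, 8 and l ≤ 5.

158

Work shell by shell — for each n, count the (l, m_l) pairs that satisfy l ≤ 5:
n=3 → 9; n=4 → 16; n=5 → 25; n=6 → 36; n=7 → 36; n=8 → 36.
Total orbitals: 9 + 16 + 25 + 36 + 36 + 36 = 158.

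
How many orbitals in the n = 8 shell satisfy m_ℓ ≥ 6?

Go through ℓ = 0, …, 7 (the values permitted for n = 8).
Per ℓ-value: ℓ=6 → 1; ℓ=7 → 2.
Total orbitals: 1 + 2 = 3.

3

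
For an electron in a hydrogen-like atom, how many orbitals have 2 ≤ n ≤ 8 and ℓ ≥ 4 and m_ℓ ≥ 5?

10

Go shell by shell, enumerating (ℓ, m_ℓ) with ℓ ≥ 4 and m_ℓ ≥ 5:
n=6 → 1; n=7 → 3; n=8 → 6.
Total orbitals: 1 + 3 + 6 = 10.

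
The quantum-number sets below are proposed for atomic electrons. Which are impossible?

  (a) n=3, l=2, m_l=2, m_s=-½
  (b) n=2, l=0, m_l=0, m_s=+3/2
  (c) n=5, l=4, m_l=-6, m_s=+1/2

(b) has m_s = +3/2, but an electron's spin must be ±1/2.
(c) has |m_l| = 6 > l = 4, violating −l ≤ m_l ≤ l.
The remaining set (a) satisfies all four rules.

(b) and (c)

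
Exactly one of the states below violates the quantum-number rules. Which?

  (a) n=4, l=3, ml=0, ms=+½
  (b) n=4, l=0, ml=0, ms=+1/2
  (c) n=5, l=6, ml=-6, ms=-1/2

(c) has l = 6 ≥ n = 5, violating 0 ≤ l ≤ n−1.
The remaining sets (a), (b) satisfy all four rules.

(c)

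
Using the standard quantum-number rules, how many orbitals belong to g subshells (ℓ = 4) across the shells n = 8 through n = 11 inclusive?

36

A g subshell (ℓ = 4) exists for every n ≥ 5, so shells n = 8, 9, 10, 11 each contribute one — 4 subshells.
Since each g subshell has 2·4+1 = 9 orbitals, the total is 4 × 9 = 36.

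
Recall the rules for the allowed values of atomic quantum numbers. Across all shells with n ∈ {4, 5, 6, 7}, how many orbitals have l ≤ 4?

Count contributing orbitals for each principal shell:
n=4 → 16; n=5 → 25; n=6 → 25; n=7 → 25.
Total orbitals: 16 + 25 + 25 + 25 = 91.

91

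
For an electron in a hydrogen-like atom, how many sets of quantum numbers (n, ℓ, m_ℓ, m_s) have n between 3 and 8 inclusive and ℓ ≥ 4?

220

Per-shell orbital counts meeting the constraint:
n=5 → 9; n=6 → 20; n=7 → 33; n=8 → 48.
Orbitals: 9 + 20 + 33 + 48 = 110. Including both spin states (m_s = ±1/2) gives 2 × 110 = 220 states.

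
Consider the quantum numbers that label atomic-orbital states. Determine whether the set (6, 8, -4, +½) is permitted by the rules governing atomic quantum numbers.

No

The orbital quantum number must satisfy 0 ≤ ℓ ≤ n−1. With n = 6 the allowed ℓ values are 0, 1, 2, 3, 4, 5, so ℓ = 8 is out of range.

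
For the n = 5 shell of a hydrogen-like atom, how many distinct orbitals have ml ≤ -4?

Go through l = 0, …, 4 (the values permitted for n = 5).
Contributions: l=4 → 1.
Total orbitals: 1.

1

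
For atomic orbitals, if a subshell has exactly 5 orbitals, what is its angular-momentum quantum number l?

l = 2

2l+1 = 5 gives l = 2.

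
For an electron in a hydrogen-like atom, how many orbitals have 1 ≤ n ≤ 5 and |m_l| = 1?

Work shell by shell — for each n, count the (l, m_l) pairs that satisfy |m_l| = 1:
n=2 → 2; n=3 → 4; n=4 → 6; n=5 → 8.
Total orbitals: 2 + 4 + 6 + 8 = 20.

20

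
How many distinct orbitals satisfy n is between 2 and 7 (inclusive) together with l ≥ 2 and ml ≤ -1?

50

For each n in the range, tally the orbitals obeying l ≥ 2 and ml ≤ -1:
n=3 → 2; n=4 → 5; n=5 → 9; n=6 → 14; n=7 → 20.
Total orbitals: 2 + 5 + 9 + 14 + 20 = 50.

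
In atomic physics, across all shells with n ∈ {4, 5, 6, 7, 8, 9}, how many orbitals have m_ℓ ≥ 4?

Count contributing orbitals for each principal shell:
n=5 → 1; n=6 → 3; n=7 → 6; n=8 → 10; n=9 → 15.
Total orbitals: 1 + 3 + 6 + 10 + 15 = 35.

35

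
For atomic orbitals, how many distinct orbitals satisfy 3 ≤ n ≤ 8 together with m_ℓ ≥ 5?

10

Go shell by shell, enumerating (ℓ, m_ℓ) with m_ℓ ≥ 5:
n=6 → 1; n=7 → 3; n=8 → 6.
Total orbitals: 1 + 3 + 6 = 10.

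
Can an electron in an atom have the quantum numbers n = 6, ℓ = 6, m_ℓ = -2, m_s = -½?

No

The orbital quantum number must satisfy 0 ≤ ℓ ≤ n−1. With n = 6 the allowed ℓ values are 0, 1, 2, 3, 4, 5, so ℓ = 6 is out of range.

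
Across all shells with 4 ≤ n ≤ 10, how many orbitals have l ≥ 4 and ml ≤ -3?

Per-shell orbital counts meeting the constraint:
n=5 → 2; n=6 → 5; n=7 → 9; n=8 → 14; n=9 → 20; n=10 → 27.
Total orbitals: 2 + 5 + 9 + 14 + 20 + 27 = 77.

77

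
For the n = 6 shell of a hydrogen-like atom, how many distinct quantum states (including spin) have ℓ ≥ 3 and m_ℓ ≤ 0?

30

With n = 6 the allowed ℓ are 0, 1, …, 5.
The (ℓ, m_ℓ) pairs meeting ℓ ≥ 3 and m_ℓ ≤ 0 give: ℓ=3 → 4; ℓ=4 → 5; ℓ=5 → 6.
Orbitals: 4 + 5 + 6 = 15. Each orbital carries two spin states, so 15 × 2 = 30 states.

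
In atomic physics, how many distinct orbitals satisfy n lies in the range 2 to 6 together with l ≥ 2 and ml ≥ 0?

40

Count contributing orbitals for each principal shell:
n=3 → 3; n=4 → 7; n=5 → 12; n=6 → 18.
Total orbitals: 3 + 7 + 12 + 18 = 40.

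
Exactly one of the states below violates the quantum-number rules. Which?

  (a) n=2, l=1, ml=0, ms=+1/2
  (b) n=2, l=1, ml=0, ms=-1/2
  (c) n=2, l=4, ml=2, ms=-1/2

(c) has l = 4 ≥ n = 2, violating 0 ≤ l ≤ n−1.
The remaining sets (a), (b) satisfy all four rules.

(c)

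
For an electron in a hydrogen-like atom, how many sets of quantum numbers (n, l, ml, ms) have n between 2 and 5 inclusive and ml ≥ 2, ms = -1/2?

10

Count contributing orbitals for each principal shell:
n=3 → 1; n=4 → 3; n=5 → 6.
Orbitals: 1 + 3 + 6 = 10. With ms fixed to -1/2 there is one state per orbital, so 10 states.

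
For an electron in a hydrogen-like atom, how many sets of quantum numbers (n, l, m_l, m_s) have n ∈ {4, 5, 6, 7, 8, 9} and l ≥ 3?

434

Work shell by shell — for each n, count the (l, m_l) pairs that satisfy l ≥ 3:
n=4 → 7; n=5 → 16; n=6 → 27; n=7 → 40; n=8 → 55; n=9 → 72.
Orbitals: 7 + 16 + 27 + 40 + 55 + 72 = 217. Including both spin states (m_s = ±1/2) gives 2 × 217 = 434 states.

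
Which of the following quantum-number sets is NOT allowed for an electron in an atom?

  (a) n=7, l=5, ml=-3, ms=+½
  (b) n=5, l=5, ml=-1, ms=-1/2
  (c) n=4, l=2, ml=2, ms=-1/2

(b)

(b) has l = 5 ≥ n = 5, violating 0 ≤ l ≤ n−1.
The remaining sets (a), (c) satisfy all four rules.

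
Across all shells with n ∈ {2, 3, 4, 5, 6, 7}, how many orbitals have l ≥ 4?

62

Count contributing orbitals for each principal shell:
n=5 → 9; n=6 → 20; n=7 → 33.
Total orbitals: 9 + 20 + 33 = 62.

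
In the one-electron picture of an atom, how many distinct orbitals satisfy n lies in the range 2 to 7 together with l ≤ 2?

Count contributing orbitals for each principal shell:
n=2 → 4; n=3 → 9; n=4 → 9; n=5 → 9; n=6 → 9; n=7 → 9.
Total orbitals: 4 + 9 + 9 + 9 + 9 + 9 = 49.

49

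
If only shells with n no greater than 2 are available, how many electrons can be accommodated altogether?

Total orbitals = 1² + 2² = 5. Doubling for spin gives 10 electrons.

10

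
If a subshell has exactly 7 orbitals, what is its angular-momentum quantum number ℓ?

2ℓ+1 = 7 gives ℓ = 3.

ℓ = 3 (f)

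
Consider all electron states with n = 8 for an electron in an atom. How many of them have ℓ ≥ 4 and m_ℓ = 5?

6

For n = 8, ℓ ranges over 0 … 7.
Per ℓ-value: ℓ=5 → 1; ℓ=6 → 1; ℓ=7 → 1.
Orbitals: 1 + 1 + 1 = 3. Each orbital carries two spin states, so 3 × 2 = 6 states.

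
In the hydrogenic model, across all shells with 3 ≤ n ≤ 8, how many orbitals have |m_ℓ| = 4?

20

Work shell by shell — for each n, count the (ℓ, m_ℓ) pairs that satisfy |m_ℓ| = 4:
n=5 → 2; n=6 → 4; n=7 → 6; n=8 → 8.
Total orbitals: 2 + 4 + 6 + 8 = 20.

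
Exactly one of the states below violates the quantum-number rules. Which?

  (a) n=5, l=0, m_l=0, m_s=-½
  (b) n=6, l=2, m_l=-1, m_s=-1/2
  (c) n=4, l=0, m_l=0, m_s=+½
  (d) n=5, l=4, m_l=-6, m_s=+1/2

(d)

(d) has |m_l| = 6 > l = 4, violating −l ≤ m_l ≤ l.
The remaining sets (a), (b), (c) satisfy all four rules.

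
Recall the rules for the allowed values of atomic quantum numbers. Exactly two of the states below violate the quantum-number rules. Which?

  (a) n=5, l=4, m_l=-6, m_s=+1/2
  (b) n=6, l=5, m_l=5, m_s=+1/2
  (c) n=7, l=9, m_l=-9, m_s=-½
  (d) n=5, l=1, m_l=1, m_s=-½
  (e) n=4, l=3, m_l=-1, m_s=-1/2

(a) and (c)

(a) has |m_l| = 6 > l = 4, violating −l ≤ m_l ≤ l.
(c) has l = 9 ≥ n = 7, violating 0 ≤ l ≤ n−1.
The remaining sets (b), (d), (e) satisfy all four rules.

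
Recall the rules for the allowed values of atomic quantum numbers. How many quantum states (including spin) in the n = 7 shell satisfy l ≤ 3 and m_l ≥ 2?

6

With n = 7 the allowed l are 0, 1, …, 6.
Per l-value: l=2 → 1; l=3 → 2.
Orbitals: 1 + 2 = 3. Each orbital carries two spin states, so 3 × 2 = 6 states.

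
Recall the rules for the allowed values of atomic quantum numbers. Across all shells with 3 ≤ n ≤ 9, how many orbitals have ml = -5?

Treat each shell separately and count matching orbitals:
n=6 → 1; n=7 → 2; n=8 → 3; n=9 → 4.
Total orbitals: 1 + 2 + 3 + 4 = 10.

10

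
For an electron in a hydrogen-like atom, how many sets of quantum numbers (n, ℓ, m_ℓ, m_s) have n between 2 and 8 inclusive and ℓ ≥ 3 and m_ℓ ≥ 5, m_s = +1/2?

10

For each n in the range, tally the orbitals obeying ℓ ≥ 3 and m_ℓ ≥ 5:
n=6 → 1; n=7 → 3; n=8 → 6.
Orbitals: 1 + 3 + 6 = 10. With m_s fixed to +1/2 there is one state per orbital, so 10 states.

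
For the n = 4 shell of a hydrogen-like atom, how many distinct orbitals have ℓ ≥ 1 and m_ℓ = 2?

The n = 4 shell has ℓ = 0 through 3; check each.
Per ℓ-value: ℓ=2 → 1; ℓ=3 → 1.
Total orbitals: 1 + 1 = 2.

2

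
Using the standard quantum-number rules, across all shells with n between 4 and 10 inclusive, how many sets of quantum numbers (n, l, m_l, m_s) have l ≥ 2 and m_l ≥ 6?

Count contributing orbitals for each principal shell:
n=7 → 1; n=8 → 3; n=9 → 6; n=10 → 10.
Orbitals: 1 + 3 + 6 + 10 = 20. Including both spin states (m_s = ±1/2) gives 2 × 20 = 40 states.

40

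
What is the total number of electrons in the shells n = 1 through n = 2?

10

Shell n has n² orbitals: 1²=1 + 2²=4 = 5 orbitals.
Two spin states per orbital: 2 × 5 = 10 electrons.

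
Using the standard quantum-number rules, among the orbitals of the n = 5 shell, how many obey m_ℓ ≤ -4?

Go through ℓ = 0, …, 4 (the values permitted for n = 5).
Per ℓ-value: ℓ=4 → 1.
Total orbitals: 1.

1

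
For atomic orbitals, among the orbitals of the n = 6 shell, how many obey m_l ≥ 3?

6

For n = 6, l ranges over 0 … 5.
The (l, m_l) pairs meeting m_l ≥ 3 give: l=3 → 1; l=4 → 2; l=5 → 3.
Total orbitals: 1 + 2 + 3 = 6.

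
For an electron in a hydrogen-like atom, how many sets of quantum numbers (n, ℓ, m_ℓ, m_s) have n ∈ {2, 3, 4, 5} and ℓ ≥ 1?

Count contributing orbitals for each principal shell:
n=2 → 3; n=3 → 8; n=4 → 15; n=5 → 24.
Orbitals: 3 + 8 + 15 + 24 = 50. Including both spin states (m_s = ±1/2) gives 2 × 50 = 100 states.

100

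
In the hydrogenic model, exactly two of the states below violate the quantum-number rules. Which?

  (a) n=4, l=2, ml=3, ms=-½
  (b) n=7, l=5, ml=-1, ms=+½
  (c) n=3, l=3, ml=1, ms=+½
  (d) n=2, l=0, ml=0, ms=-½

(a) and (c)

(a) has |ml| = 3 > l = 2, violating −l ≤ ml ≤ l.
(c) has l = 3 ≥ n = 3, violating 0 ≤ l ≤ n−1.
The remaining sets (b), (d) satisfy all four rules.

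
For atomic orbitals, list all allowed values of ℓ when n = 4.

ℓ is an integer with 0 ≤ ℓ ≤ n−1, so for n = 4: ℓ = 0, 1, 2, 3.

0, 1, 2, 3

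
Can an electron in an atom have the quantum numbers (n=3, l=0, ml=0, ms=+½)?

Allowed

n = 3 is a positive integer. l = 0 satisfies 0 ≤ l ≤ n−1 = 2. ml = 0 lies in the range −l … +l (here 0). ms = +1/2 is one of ±1/2.
All four constraints are satisfied.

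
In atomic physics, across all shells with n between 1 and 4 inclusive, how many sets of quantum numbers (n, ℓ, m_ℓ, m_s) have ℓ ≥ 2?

Go shell by shell, enumerating (ℓ, m_ℓ) with ℓ ≥ 2:
n=3 → 5; n=4 → 12.
Orbitals: 5 + 12 = 17. Including both spin states (m_s = ±1/2) gives 2 × 17 = 34 states.

34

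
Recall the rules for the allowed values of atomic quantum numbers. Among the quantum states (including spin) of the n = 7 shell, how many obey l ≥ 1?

96

Go through l = 0, …, 6 (the values permitted for n = 7).
Orbitals with l ≥ 1, by l: l=1 → 3; l=2 → 5; l=3 → 7; l=4 → 9; l=5 → 11; l=6 → 13.
Orbitals: 3 + 5 + 7 + 9 + 11 + 13 = 48. Each orbital carries two spin states, so 48 × 2 = 96 states.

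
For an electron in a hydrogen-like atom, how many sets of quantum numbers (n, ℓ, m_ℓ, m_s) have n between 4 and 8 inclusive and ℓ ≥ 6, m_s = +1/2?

41

Count contributing orbitals for each principal shell:
n=7 → 13; n=8 → 28.
Orbitals: 13 + 28 = 41. With m_s fixed to +1/2 there is one state per orbital, so 41 states.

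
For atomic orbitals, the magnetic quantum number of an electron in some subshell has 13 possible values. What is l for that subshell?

l = 6

m_l ranges over 2l+1 integers, so 2l+1 = 13 ⇒ l = 6.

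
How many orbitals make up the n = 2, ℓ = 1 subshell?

A subshell has 2ℓ+1 orbitals; with ℓ = 1, that's 3.

3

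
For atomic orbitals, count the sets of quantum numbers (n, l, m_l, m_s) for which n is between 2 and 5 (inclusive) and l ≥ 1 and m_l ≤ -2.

Per-shell orbital counts meeting the constraint:
n=3 → 1; n=4 → 3; n=5 → 6.
Orbitals: 1 + 3 + 6 = 10. Including both spin states (m_s = ±1/2) gives 2 × 10 = 20 states.

20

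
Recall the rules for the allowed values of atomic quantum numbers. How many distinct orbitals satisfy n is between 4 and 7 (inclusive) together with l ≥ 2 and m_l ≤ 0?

62

Count contributing orbitals for each principal shell:
n=4 → 7; n=5 → 12; n=6 → 18; n=7 → 25.
Total orbitals: 7 + 12 + 18 + 25 = 62.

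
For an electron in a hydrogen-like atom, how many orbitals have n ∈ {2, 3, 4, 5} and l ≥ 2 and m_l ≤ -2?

10

For each n in the range, tally the orbitals obeying l ≥ 2 and m_l ≤ -2:
n=3 → 1; n=4 → 3; n=5 → 6.
Total orbitals: 1 + 3 + 6 = 10.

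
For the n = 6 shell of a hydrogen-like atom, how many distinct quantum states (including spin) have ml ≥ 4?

Orbitals with ml ≥ 4, by l: l=4 → 1; l=5 → 2.
Orbitals: 1 + 2 = 3. Each orbital carries two spin states, so 3 × 2 = 6 states.

6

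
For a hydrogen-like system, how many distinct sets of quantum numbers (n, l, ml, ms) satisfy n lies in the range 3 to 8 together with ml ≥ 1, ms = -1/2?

Count contributing orbitals for each principal shell:
n=3 → 3; n=4 → 6; n=5 → 10; n=6 → 15; n=7 → 21; n=8 → 28.
Orbitals: 3 + 6 + 10 + 15 + 21 + 28 = 83. With ms fixed to -1/2 there is one state per orbital, so 83 states.

83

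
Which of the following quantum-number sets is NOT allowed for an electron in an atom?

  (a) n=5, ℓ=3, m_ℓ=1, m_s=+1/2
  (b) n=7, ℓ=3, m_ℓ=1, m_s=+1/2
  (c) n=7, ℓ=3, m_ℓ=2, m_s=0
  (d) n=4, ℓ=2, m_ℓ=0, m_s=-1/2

(c)

(c) has m_s = 0, but an electron's spin must be ±1/2.
The remaining sets (a), (b), (d) satisfy all four rules.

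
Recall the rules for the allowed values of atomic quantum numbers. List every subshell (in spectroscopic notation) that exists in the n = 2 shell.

For n = 2, ℓ runs from 0 to 1. In spectroscopic notation ℓ = 0,1,2,… ↔ s,p,d,f,g,h,i, so the subshells are 2s, 2p.

2s, 2p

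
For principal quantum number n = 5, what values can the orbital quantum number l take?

0, 1, 2, 3, 4

l is an integer with 0 ≤ l ≤ n−1, so for n = 5: l = 0, 1, 2, 3, 4.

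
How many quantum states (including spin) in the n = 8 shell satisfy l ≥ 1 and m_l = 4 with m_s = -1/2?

4

The n = 8 shell has l = 0 through 7; check each.
The (l, m_l) pairs meeting l ≥ 1 and m_l = 4 give: l=4 → 1; l=5 → 1; l=6 → 1; l=7 → 1.
Orbitals: 1 + 1 + 1 + 1 = 4. With m_s fixed to a single value there is one state per orbital, giving 4 states.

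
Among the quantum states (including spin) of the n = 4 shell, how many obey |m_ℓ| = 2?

The n = 4 shell has ℓ = 0 through 3; check each.
Contributions: ℓ=2 → 2; ℓ=3 → 2.
Orbitals: 2 + 2 = 4. Each orbital carries two spin states, so 4 × 2 = 8 states.

8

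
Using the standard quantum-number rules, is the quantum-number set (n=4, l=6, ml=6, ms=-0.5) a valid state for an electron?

The orbital quantum number must satisfy 0 ≤ l ≤ n−1. With n = 4 the allowed l values are 0, 1, 2, 3, so l = 6 is out of range.

No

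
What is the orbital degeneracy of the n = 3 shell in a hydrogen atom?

The n = 3 shell contains n² = 3² = 9 orbitals.

9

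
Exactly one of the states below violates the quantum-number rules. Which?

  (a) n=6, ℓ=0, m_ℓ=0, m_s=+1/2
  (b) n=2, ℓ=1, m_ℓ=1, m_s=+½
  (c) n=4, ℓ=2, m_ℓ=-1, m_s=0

(c)

(c) has m_s = 0, but an electron's spin must be ±1/2.
The remaining sets (a), (b) satisfy all four rules.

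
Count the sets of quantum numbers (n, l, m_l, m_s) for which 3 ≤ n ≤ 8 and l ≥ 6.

82

For each n in the range, tally the orbitals obeying l ≥ 6:
n=7 → 13; n=8 → 28.
Orbitals: 13 + 28 = 41. Including both spin states (m_s = ±1/2) gives 2 × 41 = 82 states.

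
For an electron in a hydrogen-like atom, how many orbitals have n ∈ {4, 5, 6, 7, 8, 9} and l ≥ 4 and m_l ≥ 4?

Work shell by shell — for each n, count the (l, m_l) pairs that satisfy l ≥ 4 and m_l ≥ 4:
n=5 → 1; n=6 → 3; n=7 → 6; n=8 → 10; n=9 → 15.
Total orbitals: 1 + 3 + 6 + 10 + 15 = 35.

35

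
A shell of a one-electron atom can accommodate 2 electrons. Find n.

2n² = 2 ⇒ n² = 1 ⇒ n = 1.

n = 1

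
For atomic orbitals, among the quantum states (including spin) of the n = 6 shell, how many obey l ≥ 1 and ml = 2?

For n = 6, l ranges over 0 … 5.
Per l-value: l=2 → 1; l=3 → 1; l=4 → 1; l=5 → 1.
Orbitals: 1 + 1 + 1 + 1 = 4. Each orbital carries two spin states, so 4 × 2 = 8 states.

8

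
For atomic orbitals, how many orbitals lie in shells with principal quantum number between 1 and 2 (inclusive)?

Shell n has n² orbitals: 1²=1 + 2²=4 = 5 orbitals.

5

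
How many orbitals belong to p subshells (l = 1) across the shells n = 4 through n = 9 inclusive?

A p subshell (l = 1) exists for every n ≥ 2, so shells n = 4, 5, 6, 7, 8, 9 each contribute one — 6 subshells.
Since each p subshell has 2·1+1 = 3 orbitals, the total is 6 × 3 = 18.

18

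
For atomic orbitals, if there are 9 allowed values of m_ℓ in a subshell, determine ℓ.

ℓ = 4

m_ℓ ranges over 2ℓ+1 integers, so 2ℓ+1 = 9 ⇒ ℓ = 4.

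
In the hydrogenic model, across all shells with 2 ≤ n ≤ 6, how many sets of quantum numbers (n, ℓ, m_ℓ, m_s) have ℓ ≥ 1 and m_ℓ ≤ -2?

Work shell by shell — for each n, count the (ℓ, m_ℓ) pairs that satisfy ℓ ≥ 1 and m_ℓ ≤ -2:
n=3 → 1; n=4 → 3; n=5 → 6; n=6 → 10.
Orbitals: 1 + 3 + 6 + 10 = 20. Including both spin states (m_s = ±1/2) gives 2 × 20 = 40 states.

40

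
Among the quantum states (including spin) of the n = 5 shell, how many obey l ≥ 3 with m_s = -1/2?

16

Go through l = 0, …, 4 (the values permitted for n = 5).
The (l, m_l) pairs meeting l ≥ 3 give: l=3 → 7; l=4 → 9.
Orbitals: 7 + 9 = 16. With m_s fixed to a single value there is one state per orbital, giving 16 states.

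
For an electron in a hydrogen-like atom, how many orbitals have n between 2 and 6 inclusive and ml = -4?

For each n in the range, tally the orbitals obeying ml = -4:
n=5 → 1; n=6 → 2.
Total orbitals: 1 + 2 = 3.

3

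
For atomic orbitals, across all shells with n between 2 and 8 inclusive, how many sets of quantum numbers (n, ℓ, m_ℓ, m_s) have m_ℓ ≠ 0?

Count contributing orbitals for each principal shell:
n=2 → 2; n=3 → 6; n=4 → 12; n=5 → 20; n=6 → 30; n=7 → 42; n=8 → 56.
Orbitals: 2 + 6 + 12 + 20 + 30 + 42 + 56 = 168. Including both spin states (m_s = ±1/2) gives 2 × 168 = 336 states.

336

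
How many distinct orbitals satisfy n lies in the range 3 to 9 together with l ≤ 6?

233

Treat each shell separately and count matching orbitals:
n=3 → 9; n=4 → 16; n=5 → 25; n=6 → 36; n=7 → 49; n=8 → 49; n=9 → 49.
Total orbitals: 9 + 16 + 25 + 36 + 49 + 49 + 49 = 233.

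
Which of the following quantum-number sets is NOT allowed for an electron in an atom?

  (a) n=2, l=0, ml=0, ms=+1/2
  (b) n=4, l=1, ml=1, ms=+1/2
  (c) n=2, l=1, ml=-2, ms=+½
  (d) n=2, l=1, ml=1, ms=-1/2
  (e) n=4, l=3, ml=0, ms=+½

(c)

(c) has |ml| = 2 > l = 1, violating −l ≤ ml ≤ l.
The remaining sets (a), (b), (d), (e) satisfy all four rules.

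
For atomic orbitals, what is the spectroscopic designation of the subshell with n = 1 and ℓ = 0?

1s

ℓ = 0 corresponds to the letter 's', so the subshell is 1s.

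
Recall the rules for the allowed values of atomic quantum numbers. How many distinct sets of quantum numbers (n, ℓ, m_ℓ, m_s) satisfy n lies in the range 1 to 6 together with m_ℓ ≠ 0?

Count contributing orbitals for each principal shell:
n=2 → 2; n=3 → 6; n=4 → 12; n=5 → 20; n=6 → 30.
Orbitals: 2 + 6 + 12 + 20 + 30 = 70. Including both spin states (m_s = ±1/2) gives 2 × 70 = 140 states.

140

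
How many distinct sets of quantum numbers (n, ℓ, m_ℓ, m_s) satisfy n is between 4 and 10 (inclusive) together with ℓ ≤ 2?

Go shell by shell, enumerating (ℓ, m_ℓ) with ℓ ≤ 2:
n=4 → 9; n=5 → 9; n=6 → 9; n=7 → 9; n=8 → 9; n=9 → 9; n=10 → 9.
Orbitals: 9 + 9 + 9 + 9 + 9 + 9 + 9 = 63. Including both spin states (m_s = ±1/2) gives 2 × 63 = 126 states.

126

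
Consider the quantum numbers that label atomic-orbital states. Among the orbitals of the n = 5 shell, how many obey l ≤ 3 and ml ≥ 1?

6

The n = 5 shell has l = 0 through 4; check each.
Contributions: l=1 → 1; l=2 → 2; l=3 → 3.
Total orbitals: 1 + 2 + 3 = 6.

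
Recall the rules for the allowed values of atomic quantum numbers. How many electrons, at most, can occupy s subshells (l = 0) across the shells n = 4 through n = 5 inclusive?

4

An s subshell (l = 0) exists for every n ≥ 1, so shells n = 4, 5 each contribute one — 2 subshells.
Since each s subshell holds 2(2·0+1) = 2 electrons, the total is 2 × 2 = 4.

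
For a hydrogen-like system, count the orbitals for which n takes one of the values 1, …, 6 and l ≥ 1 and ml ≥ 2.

20

Work shell by shell — for each n, count the (l, ml) pairs that satisfy l ≥ 1 and ml ≥ 2:
n=3 → 1; n=4 → 3; n=5 → 6; n=6 → 10.
Total orbitals: 1 + 3 + 6 + 10 = 20.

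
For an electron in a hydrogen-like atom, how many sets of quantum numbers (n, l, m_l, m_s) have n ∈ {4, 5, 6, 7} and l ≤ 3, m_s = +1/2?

For each n in the range, tally the orbitals obeying l ≤ 3:
n=4 → 16; n=5 → 16; n=6 → 16; n=7 → 16.
Orbitals: 16 + 16 + 16 + 16 = 64. With m_s fixed to +1/2 there is one state per orbital, so 64 states.

64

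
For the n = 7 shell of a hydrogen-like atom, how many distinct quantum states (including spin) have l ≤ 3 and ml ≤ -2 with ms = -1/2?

With n = 7 the allowed l are 0, 1, …, 6.
Contributions: l=2 → 1; l=3 → 2.
Orbitals: 1 + 2 = 3. With ms fixed to a single value there is one state per orbital, giving 3 states.

3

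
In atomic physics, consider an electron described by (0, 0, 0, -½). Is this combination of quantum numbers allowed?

Not allowed

The principal quantum number must be a positive integer (n ≥ 1), but here n = 0.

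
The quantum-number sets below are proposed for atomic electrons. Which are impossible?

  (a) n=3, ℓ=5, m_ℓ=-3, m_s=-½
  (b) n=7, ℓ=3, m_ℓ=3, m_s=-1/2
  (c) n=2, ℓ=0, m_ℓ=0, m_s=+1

(a) has ℓ = 5 ≥ n = 3, violating 0 ≤ ℓ ≤ n−1.
(c) has m_s = +1, but an electron's spin must be ±1/2.
The remaining set (b) satisfies all four rules.

(a) and (c)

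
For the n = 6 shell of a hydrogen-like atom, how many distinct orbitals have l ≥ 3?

The n = 6 shell has l = 0 through 5; check each.
The (l, ml) pairs meeting l ≥ 3 give: l=3 → 7; l=4 → 9; l=5 → 11.
Total orbitals: 7 + 9 + 11 = 27.

27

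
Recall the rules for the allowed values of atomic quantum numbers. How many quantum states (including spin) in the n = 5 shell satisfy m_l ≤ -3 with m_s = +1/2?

With n = 5 the allowed l are 0, 1, …, 4.
Per l-value: l=3 → 1; l=4 → 2.
Orbitals: 1 + 2 = 3. With m_s fixed to a single value there is one state per orbital, giving 3 states.

3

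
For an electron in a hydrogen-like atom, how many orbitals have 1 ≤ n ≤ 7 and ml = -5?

3

Go shell by shell, enumerating (l, ml) with ml = -5:
n=6 → 1; n=7 → 2.
Total orbitals: 1 + 2 = 3.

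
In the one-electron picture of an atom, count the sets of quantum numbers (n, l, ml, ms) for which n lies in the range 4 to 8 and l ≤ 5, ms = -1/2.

149

Go shell by shell, enumerating (l, ml) with l ≤ 5:
n=4 → 16; n=5 → 25; n=6 → 36; n=7 → 36; n=8 → 36.
Orbitals: 16 + 25 + 36 + 36 + 36 = 149. With ms fixed to -1/2 there is one state per orbital, so 149 states.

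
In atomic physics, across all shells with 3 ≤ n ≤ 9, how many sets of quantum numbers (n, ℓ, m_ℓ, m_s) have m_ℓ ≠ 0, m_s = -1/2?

Treat each shell separately and count matching orbitals:
n=3 → 6; n=4 → 12; n=5 → 20; n=6 → 30; n=7 → 42; n=8 → 56; n=9 → 72.
Orbitals: 6 + 12 + 20 + 30 + 42 + 56 + 72 = 238. With m_s fixed to -1/2 there is one state per orbital, so 238 states.

238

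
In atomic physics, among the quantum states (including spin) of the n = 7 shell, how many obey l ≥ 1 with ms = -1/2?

48

Go through l = 0, …, 6 (the values permitted for n = 7).
The (l, ml) pairs meeting l ≥ 1 give: l=1 → 3; l=2 → 5; l=3 → 7; l=4 → 9; l=5 → 11; l=6 → 13.
Orbitals: 3 + 5 + 7 + 9 + 11 + 13 = 48. With ms fixed to a single value there is one state per orbital, giving 48 states.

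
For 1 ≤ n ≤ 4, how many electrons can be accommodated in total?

Total orbitals = 1² + 2² + 3² + 4² = 30. Doubling for spin gives 60 electrons.

60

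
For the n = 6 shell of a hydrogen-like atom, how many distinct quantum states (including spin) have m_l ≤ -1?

With n = 6 the allowed l are 0, 1, …, 5.
Orbitals with m_l ≤ -1, by l: l=1 → 1; l=2 → 2; l=3 → 3; l=4 → 4; l=5 → 5.
Orbitals: 1 + 2 + 3 + 4 + 5 = 15. Each orbital carries two spin states, so 15 × 2 = 30 states.

30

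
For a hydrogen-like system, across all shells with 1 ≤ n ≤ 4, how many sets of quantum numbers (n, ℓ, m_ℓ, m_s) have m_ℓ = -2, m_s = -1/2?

Treat each shell separately and count matching orbitals:
n=3 → 1; n=4 → 2.
Orbitals: 1 + 2 = 3. With m_s fixed to -1/2 there is one state per orbital, so 3 states.

3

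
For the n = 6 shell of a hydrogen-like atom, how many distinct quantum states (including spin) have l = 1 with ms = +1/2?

3

Orbitals with l = 1, by l: l=1 → 3.
Orbitals: 3. With ms fixed to a single value there is one state per orbital, giving 3 states.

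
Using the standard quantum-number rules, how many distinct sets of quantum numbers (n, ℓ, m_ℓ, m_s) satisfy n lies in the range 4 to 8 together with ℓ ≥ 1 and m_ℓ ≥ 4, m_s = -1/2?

Go shell by shell, enumerating (ℓ, m_ℓ) with ℓ ≥ 1 and m_ℓ ≥ 4:
n=5 → 1; n=6 → 3; n=7 → 6; n=8 → 10.
Orbitals: 1 + 3 + 6 + 10 = 20. With m_s fixed to -1/2 there is one state per orbital, so 20 states.

20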